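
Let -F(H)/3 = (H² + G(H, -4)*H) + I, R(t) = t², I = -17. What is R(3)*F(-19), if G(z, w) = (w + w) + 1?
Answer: -12879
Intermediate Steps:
G(z, w) = 1 + 2*w (G(z, w) = 2*w + 1 = 1 + 2*w)
F(H) = 51 - 3*H² + 21*H (F(H) = -3*((H² + (1 + 2*(-4))*H) - 17) = -3*((H² + (1 - 8)*H) - 17) = -3*((H² - 7*H) - 17) = -3*(-17 + H² - 7*H) = 51 - 3*H² + 21*H)
R(3)*F(-19) = 3²*(51 - 3*(-19)² + 21*(-19)) = 9*(51 - 3*361 - 399) = 9*(51 - 1083 - 399) = 9*(-1431) = -12879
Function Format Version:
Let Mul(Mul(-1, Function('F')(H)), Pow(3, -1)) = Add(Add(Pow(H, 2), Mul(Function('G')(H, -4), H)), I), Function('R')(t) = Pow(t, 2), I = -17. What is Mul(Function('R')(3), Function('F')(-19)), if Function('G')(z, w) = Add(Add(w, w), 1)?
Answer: -12879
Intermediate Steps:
Function('G')(z, w) = Add(1, Mul(2, w)) (Function('G')(z, w) = Add(Mul(2, w), 1) = Add(1, Mul(2, w)))
Function('F')(H) = Add(51, Mul(-3, Pow(H, 2)), Mul(21, H)) (Function('F')(H) = Mul(-3, Add(Add(Pow(H, 2), Mul(Add(1, Mul(2, -4)), H)), -17)) = Mul(-3, Add(Add(Pow(H, 2), Mul(Add(1, -8), H)), -17)) = Mul(-3, Add(Add(Pow(H, 2), Mul(-7, H)), -17)) = Mul(-3, Add(-17, Pow(H, 2), Mul(-7, H))) = Add(51, Mul(-3, Pow(H, 2)), Mul(21, H)))
Mul(Function('R')(3), Function('F')(-19)) = Mul(Pow(3, 2), Add(51, Mul(-3, Pow(-19, 2)), Mul(21, -19))) = Mul(9, Add(51, Mul(-3, 361), -399)) = Mul(9, Add(51, -1083, -399)) = Mul(9, -1431) = -12879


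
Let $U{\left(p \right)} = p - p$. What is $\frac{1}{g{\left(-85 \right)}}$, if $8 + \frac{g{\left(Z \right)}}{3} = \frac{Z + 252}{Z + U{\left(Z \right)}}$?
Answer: $- \frac{85}{2541} \approx -0.033451$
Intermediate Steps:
$U{\left(p \right)} = 0$
$g{\left(Z \right)} = -24 + \frac{3 \left(252 + Z\right)}{Z}$ ($g{\left(Z \right)} = -24 + 3 \frac{Z + 252}{Z + 0} = -24 + 3 \frac{252 + Z}{Z} = -24 + \frac{3 \left(252 + Z\right)}{Z}$)
$\frac{1}{g{\left(-85 \right)}} = \frac{1}{-21 + \frac{756}{-85}} = \frac{1}{-21 + 756 \left(- \frac{1}{85}\right)} = \frac{1}{-21 - \frac{756}{85}} = \frac{1}{- \frac{2541}{85}} = - \frac{85}{2541}$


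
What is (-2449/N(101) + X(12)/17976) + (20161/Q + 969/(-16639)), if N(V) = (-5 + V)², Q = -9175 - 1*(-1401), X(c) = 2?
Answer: -186054949817227/63777575586816 ≈ -2.9172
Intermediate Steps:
Q = -7774 (Q = -9175 + 1401 = -7774)
(-2449/N(101) + X(12)/17976) + (20161/Q + 969/(-16639)) = (-2449/(-5 + 101)² + 2/17976) + (20161/(-7774) + 969/(-16639)) = (-2449/(96²) + 2*(1/17976)) + (20161*(-1/7774) + 969*(-1/16639)) = (-2449/9216 + 1/8988) + (-20161/7774 - 969/16639) = (-2449*1/9216 + 1/8988) - 342991885/129351586 = (-2449/9216 + 1/8988) - 342991885/129351586 = -1833533/6902784 - 342991885/129351586 = -186054949817227/63777575586816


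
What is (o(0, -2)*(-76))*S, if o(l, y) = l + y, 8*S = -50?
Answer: -950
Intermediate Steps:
S = -25/4 (S = (⅛)*(-50) = -25/4 ≈ -6.2500)
(o(0, -2)*(-76))*S = ((0 - 2)*(-76))*(-25/4) = -2*(-76)*(-25/4) = 152*(-25/4) = -950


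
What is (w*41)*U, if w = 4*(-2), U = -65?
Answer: 21320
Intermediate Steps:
w = -8
(w*41)*U = -8*41*(-65) = -328*(-65) = 21320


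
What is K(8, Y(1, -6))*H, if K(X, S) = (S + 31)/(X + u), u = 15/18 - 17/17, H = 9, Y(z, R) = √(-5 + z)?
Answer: 1674/47 + 108*I/47 ≈ 35.617 + 2.2979*I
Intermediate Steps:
u = -⅙ (u = 15*(1/18) - 17*1/17 = ⅚ - 1 = -⅙ ≈ -0.16667)
K(X, S) = (31 + S)/(-⅙ + X) (K(X, S) = (S + 31)/(X - ⅙) = (31 + S)/(-⅙ + X))
K(8, Y(1, -6))*H = (6*(31 + √(-5 + 1))/(-1 + 6*8))*9 = (6*(31 + √(-4))/(-1 + 48))*9 = (6*(31 + 2*I)/47)*9 = (6*(1/47)*(31 + 2*I))*9 = (186/47 + 12*I/47)*9 = 1674/47 + 108*I/47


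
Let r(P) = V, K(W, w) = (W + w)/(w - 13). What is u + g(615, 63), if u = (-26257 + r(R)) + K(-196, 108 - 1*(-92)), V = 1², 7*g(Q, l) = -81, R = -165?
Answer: -34384223/1309 ≈ -26268.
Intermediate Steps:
g(Q, l) = -81/7 (g(Q, l) = (⅐)*(-81) = -81/7)
K(W, w) = (W + w)/(-13 + w)
V = 1
r(P) = 1
u = -4909868/187 (u = (-26257 + 1) + (-196 + (108 - 1*(-92)))/(-13 + (108 - 1*(-92))) = -26256 + (-196 + (108 + 92))/(-13 + (108 + 92)) = -26256 + (-196 + 200)/(-13 + 200) = -26256 + 4/187 = -4909868/187 ≈ -26256.)
u + g(615, 63) = -4909868/187 - 81/7 = -34384223/1309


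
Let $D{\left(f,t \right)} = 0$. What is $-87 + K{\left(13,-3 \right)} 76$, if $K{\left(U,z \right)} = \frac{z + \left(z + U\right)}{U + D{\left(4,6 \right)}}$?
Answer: $- \frac{599}{13} \approx -46.077$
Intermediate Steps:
$K{\left(U,z \right)} = \frac{U + 2 z}{U}$ ($K{\left(U,z \right)} = \frac{z + \left(z + U\right)}{U + 0} = \frac{z + \left(U + z\right)}{U} = \frac{U + 2 z}{U}$)
$-87 + K{\left(13,-3 \right)} 76 = -87 + \frac{13 + 2 \left(-3\right)}{13} \cdot 76 = -87 + \frac{13 - 6}{13} \cdot 76 = -87 + \frac{1}{13} \cdot 7 \cdot 76 = -87 + \frac{7}{13} \cdot 76 = -87 + \frac{532}{13} = - \frac{599}{13}$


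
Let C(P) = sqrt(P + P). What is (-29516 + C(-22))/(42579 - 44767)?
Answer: 7379/547 - I*sqrt(11)/1094 ≈ 13.49 - 0.0030316*I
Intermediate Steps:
C(P) = sqrt(2)*sqrt(P) (C(P) = sqrt(2*P) = sqrt(2)*sqrt(P))
(-29516 + C(-22))/(42579 - 44767) = (-29516 + sqrt(2)*sqrt(-22))/(42579 - 44767) = (-29516 + sqrt(2)*(I*sqrt(22)))/(-2188) = (-29516 + 2*I*sqrt(11))*(-1/2188) = 7379/547 - I*sqrt(11)/1094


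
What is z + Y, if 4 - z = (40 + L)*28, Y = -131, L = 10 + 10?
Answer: -1807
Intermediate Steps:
L = 20
z = -1676 (z = 4 - (40 + 20)*28 = 4 - 60*28 = 4 - 1*1680 = 4 - 1680 = -1676)
z + Y = -1676 - 131 = -1807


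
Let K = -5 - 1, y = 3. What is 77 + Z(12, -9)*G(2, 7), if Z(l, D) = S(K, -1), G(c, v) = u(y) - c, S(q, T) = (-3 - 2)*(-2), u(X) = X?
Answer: 87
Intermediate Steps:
K = -6
S(q, T) = 10 (S(q, T) = -5*(-2) = 10)
G(c, v) = 3 - c
Z(l, D) = 10
77 + Z(12, -9)*G(2, 7) = 77 + 10*(3 - 1*2) = 77 + 10*(3 - 2) = 77 + 10*1 = 77 + 10 = 87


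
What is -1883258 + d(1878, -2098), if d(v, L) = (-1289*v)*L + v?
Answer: 5076835336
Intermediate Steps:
d(v, L) = v - 1289*L*v (d(v, L) = -1289*L*v + v = v - 1289*L*v)
-1883258 + d(1878, -2098) = -1883258 + 1878*(1 - 1289*(-2098)) = -1883258 + 1878*(1 + 2704322) = -1883258 + 1878*2704323 = -1883258 + 5078718594 = 5076835336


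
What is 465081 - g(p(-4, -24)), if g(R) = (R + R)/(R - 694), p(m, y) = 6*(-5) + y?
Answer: 86970120/187 ≈ 4.6508e+5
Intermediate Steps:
p(m, y) = -30 + y
g(R) = 2*R/(-694 + R) (g(R) = (2*R)/(-694 + R) = 2*R/(-694 + R))
465081 - g(p(-4, -24)) = 465081 - 2*(-30 - 24)/(-694 + (-30 - 24)) = 465081 - 2*(-54)/(-694 - 54) = 465081 - 2*(-54)/(-748) = 465081 - 2*(-54)*(-1)/748 = 465081 - 1*27/187 = 465081 - 27/187 = 86970120/187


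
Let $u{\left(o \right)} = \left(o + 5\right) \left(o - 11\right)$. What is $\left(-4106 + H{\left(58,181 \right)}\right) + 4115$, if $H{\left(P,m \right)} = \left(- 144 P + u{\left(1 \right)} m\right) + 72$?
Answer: $-19131$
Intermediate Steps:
$u{\left(o \right)} = \left(-11 + o\right) \left(5 + o\right)$ ($u{\left(o \right)} = \left(5 + o\right) \left(-11 + o\right) = \left(-11 + o\right) \left(5 + o\right)$)
$H{\left(P,m \right)} = 72 - 144 P - 60 m$ ($H{\left(P,m \right)} = \left(- 144 P + \left(-55 + 1^{2} - 6\right) m\right) + 72 = \left(- 144 P + \left(-55 + 1 - 6\right) m\right) + 72 = \left(- 144 P - 60 m\right) + 72 = 72 - 144 P - 60 m$)
$\left(-4106 + H{\left(58,181 \right)}\right) + 4115 = \left(-4106 - 19140\right) + 4115 = -23246 + 4115 = -19131$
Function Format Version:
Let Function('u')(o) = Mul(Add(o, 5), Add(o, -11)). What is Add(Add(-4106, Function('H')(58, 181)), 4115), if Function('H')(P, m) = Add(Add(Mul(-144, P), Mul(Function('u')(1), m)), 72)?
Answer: -19131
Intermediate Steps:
Function('u')(o) = Mul(Add(-11, o), Add(5, o)) (Function('u')(o) = Mul(Add(5, o), Add(-11, o)) = Mul(Add(-11, o), Add(5, o)))
Function('H')(P, m) = Add(72, Mul(-144, P), Mul(-60, m)) (Function('H')(P, m) = Add(Add(Mul(-144, P), Mul(Add(-55, Pow(1, 2), Mul(-6, 1)), m)), 72) = Add(Add(Mul(-144, P), Mul(Add(-55, 1, -6), m)), 72) = Add(Add(Mul(-144, P), Mul(-60, m)), 72) = Add(72, Mul(-144, P), Mul(-60, m)))
Add(Add(-4106, Function('H')(58, 181)), 4115) = Add(Add(-4106, Add(72, Mul(-144, 58), Mul(-60, 181))), 4115) = Add(Add(-4106, Add(72, -8352, -10860)), 4115) = Add(Add(-4106, -19140), 4115) = Add(-23246, 4115) = -19131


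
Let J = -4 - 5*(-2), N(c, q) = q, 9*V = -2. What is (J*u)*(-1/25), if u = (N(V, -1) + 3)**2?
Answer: -24/25 ≈ -0.96000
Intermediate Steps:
V = -2/9 (V = (1/9)*(-2) = -2/9 ≈ -0.22222)
u = 4 (u = (-1 + 3)**2 = 2**2 = 4)
J = 6 (J = -4 + 10 = 6)
(J*u)*(-1/25) = (6*4)*(-1/25) = 24*(-1*1/25) = 24*(-1/25) = -24/25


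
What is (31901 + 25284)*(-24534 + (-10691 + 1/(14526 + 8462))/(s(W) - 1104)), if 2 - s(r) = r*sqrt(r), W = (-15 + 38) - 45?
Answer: -19747218407932004475/14080747688 + 154594602467745*I*sqrt(22)/14080747688 ≈ -1.4024e+9 + 51497.0*I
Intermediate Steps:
W = -22 (W = 23 - 45 = -22)
s(r) = 2 - r**(3/2) (s(r) = 2 - r*sqrt(r) = 2 - r**(3/2))
(31901 + 25284)*(-24534 + (-10691 + 1/(14526 + 8462))/(s(W) - 1104)) = (31901 + 25284)*(-24534 + (-10691 + 1/(14526 + 8462))/((2 - (-22)**(3/2)) - 1104)) = 57185*(-24534 + (-10691 + 1/22988)/((2 - (-22)*I*sqrt(22)) - 1104)) = 57185*(-24534 + (-10691 + 1/22988)/((2 + 22*I*sqrt(22)) - 1104)) = 57185*(-24534 - 245764707/(22988*(-1102 + 22*I*sqrt(22)))) = -1402976790 - 14054054769795/(22988*(-1102 + 22*I*sqrt(22)))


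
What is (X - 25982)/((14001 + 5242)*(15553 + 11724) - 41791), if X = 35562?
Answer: 479/26242476 ≈ 1.8253e-5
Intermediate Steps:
(X - 25982)/((14001 + 5242)*(15553 + 11724) - 41791) = (35562 - 25982)/((14001 + 5242)*(15553 + 11724) - 41791) = 9580/(19243*27277 - 41791) = 9580/(524891311 - 41791) = 9580/524849520 = 9580*(1/524849520) = 479/26242476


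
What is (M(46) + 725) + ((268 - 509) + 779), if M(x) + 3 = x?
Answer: 1306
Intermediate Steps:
M(x) = -3 + x
(M(46) + 725) + ((268 - 509) + 779) = ((-3 + 46) + 725) + ((268 - 509) + 779) = (43 + 725) + (-241 + 779) = 768 + 538 = 1306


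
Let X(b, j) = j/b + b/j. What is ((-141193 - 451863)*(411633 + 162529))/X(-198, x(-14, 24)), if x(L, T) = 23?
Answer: 1550683537653888/39733 ≈ 3.9028e+10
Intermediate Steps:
X(b, j) = b/j + j/b
((-141193 - 451863)*(411633 + 162529))/X(-198, x(-14, 24)) = ((-141193 - 451863)*(411633 + 162529))/(-198/23 + 23/(-198)) = (-593056*574162)/(-198*1/23 + 23*(-1/198)) = -340510219072/(-198/23 - 23/198) = -340510219072/(-39733/4554) = -340510219072*(-4554/39733) = 1550683537653888/39733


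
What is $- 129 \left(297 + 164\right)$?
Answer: $-59469$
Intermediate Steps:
$- 129 \left(297 + 164\right) = \left(-129\right) 461 = -59469$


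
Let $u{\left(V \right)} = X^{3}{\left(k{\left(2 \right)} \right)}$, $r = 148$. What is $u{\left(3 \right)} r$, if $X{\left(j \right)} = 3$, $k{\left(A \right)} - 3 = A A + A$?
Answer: $3996$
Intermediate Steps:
$k{\left(A \right)} = 3 + A + A^{2}$ ($k{\left(A \right)} = 3 + \left(A A + A\right) = 3 + \left(A^{2} + A\right) = 3 + \left(A + A^{2}\right) = 3 + A + A^{2}$)
$u{\left(V \right)} = 27$ ($u{\left(V \right)} = 3^{3} = 27$)
$u{\left(3 \right)} r = 27 \cdot 148 = 3996$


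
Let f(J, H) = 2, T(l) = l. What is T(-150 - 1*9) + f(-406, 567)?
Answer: -157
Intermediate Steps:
T(-150 - 1*9) + f(-406, 567) = (-150 - 1*9) + 2 = (-150 - 9) + 2 = -159 + 2 = -157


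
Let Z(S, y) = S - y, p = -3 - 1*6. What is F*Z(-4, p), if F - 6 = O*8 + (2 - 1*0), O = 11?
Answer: 480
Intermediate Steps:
p = -9 (p = -3 - 6 = -9)
F = 96 (F = 6 + (11*8 + (2 - 1*0)) = 6 + (88 + (2 + 0)) = 6 + (88 + 2) = 6 + 90 = 96)
F*Z(-4, p) = 96*(-4 - 1*(-9)) = 96*(-4 + 9) = 96*5 = 480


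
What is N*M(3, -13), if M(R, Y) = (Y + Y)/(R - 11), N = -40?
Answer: -130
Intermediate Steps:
M(R, Y) = 2*Y/(-11 + R) (M(R, Y) = (2*Y)/(-11 + R) = 2*Y/(-11 + R))
N*M(3, -13) = -80*(-13)/(-11 + 3) = -80*(-13)/(-8) = -80*(-13)*(-1)/8 = -40*13/4 = -130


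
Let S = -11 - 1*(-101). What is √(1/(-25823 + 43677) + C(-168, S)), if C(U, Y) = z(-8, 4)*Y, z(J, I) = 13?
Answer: √372955437574/17854 ≈ 34.205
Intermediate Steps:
S = 90 (S = -11 + 101 = 90)
C(U, Y) = 13*Y
√(1/(-25823 + 43677) + C(-168, S)) = √(1/(-25823 + 43677) + 13*90) = √(1/17854 + 1170) = √(20889181/17854) = √372955437574/17854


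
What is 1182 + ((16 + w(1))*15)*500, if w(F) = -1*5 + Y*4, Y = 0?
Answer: 83682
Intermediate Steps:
w(F) = -5 (w(F) = -1*5 + 0*4 = -5 + 0 = -5)
1182 + ((16 + w(1))*15)*500 = 1182 + ((16 - 5)*15)*500 = 1182 + (11*15)*500 = 1182 + 165*500 = 1182 + 82500 = 83682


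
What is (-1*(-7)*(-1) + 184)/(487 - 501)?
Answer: -177/14 ≈ -12.643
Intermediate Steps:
(-1*(-7)*(-1) + 184)/(487 - 501) = (7*(-1) + 184)/(-14) = (-7 + 184)*(-1/14) = 177*(-1/14) = -177/14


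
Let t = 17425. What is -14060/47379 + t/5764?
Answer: 744537235/273092556 ≈ 2.7263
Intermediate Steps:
-14060/47379 + t/5764 = -14060/47379 + 17425/5764 = 744537235/273092556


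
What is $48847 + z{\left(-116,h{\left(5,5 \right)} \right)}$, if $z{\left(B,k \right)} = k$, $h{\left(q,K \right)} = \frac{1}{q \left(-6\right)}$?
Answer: $\frac{1465409}{30} \approx 48847.0$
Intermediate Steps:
$h{\left(q,K \right)} = - \frac{1}{6 q}$ ($h{\left(q,K \right)} = \frac{1}{q} \left(- \frac{1}{6}\right) = - \frac{1}{6 q}$)
$48847 + z{\left(-116,h{\left(5,5 \right)} \right)} = 48847 - \frac{1}{6 \cdot 5} = 48847 - \frac{1}{30} = \frac{1465409}{30}$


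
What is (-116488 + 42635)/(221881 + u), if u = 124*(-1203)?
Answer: -5681/5593 ≈ -1.0157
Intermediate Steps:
u = -149172
(-116488 + 42635)/(221881 + u) = (-116488 + 42635)/(221881 - 149172) = -73853/72709 = -73853*1/72709 = -5681/5593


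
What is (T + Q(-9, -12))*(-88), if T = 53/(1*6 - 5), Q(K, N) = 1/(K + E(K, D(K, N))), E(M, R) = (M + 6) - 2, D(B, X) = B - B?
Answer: -32604/7 ≈ -4657.7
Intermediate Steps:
D(B, X) = 0
E(M, R) = 4 + M (E(M, R) = (6 + M) - 2 = 4 + M)
Q(K, N) = 1/(4 + 2*K) (Q(K, N) = 1/(K + (4 + K)) = 1/(4 + 2*K))
T = 53 (T = 53/(6 - 5) = 53/1 = 53*1 = 53)
(T + Q(-9, -12))*(-88) = (53 + 1/(2*(2 - 9)))*(-88) = (53 + (½)/(-7))*(-88) = (53 + (½)*(-⅐))*(-88) = (53 - 1/14)*(-88) = (741/14)*(-88) = -32604/7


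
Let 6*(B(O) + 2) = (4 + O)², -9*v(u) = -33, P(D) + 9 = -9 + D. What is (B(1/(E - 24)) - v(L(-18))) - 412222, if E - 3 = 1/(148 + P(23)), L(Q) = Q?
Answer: -8505805783493/20633888 ≈ -4.1223e+5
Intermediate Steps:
P(D) = -18 + D (P(D) = -9 + (-9 + D) = -18 + D)
v(u) = 11/3 (v(u) = -⅑*(-33) = 11/3)
E = 460/153 (E = 3 + 1/(148 + (-18 + 23)) = 3 + 1/(148 + 5) = 3 + 1/153 = 460/153 ≈ 3.0065)
B(O) = -2 + (4 + O)²/6
(B(1/(E - 24)) - v(L(-18))) - 412222 = ((-2 + (4 + 1/(460/153 - 24))²/6) - 1*11/3) - 412222 = ((-2 + (4 + 1/(-3212/153))²/6) - 11/3) - 412222 = ((-2 + (4 - 153/3212)²/6) - 11/3) - 412222 = ((-2 + (12695/3212)²/6) - 11/3) - 412222 = ((-2 + (⅙)*(161163025/10316944)) - 11/3) - 412222 = ((-2 + 161163025/61901664) - 11/3) - 412222 = (37359697/61901664 - 11/3) - 412222 = -63204357/20633888 - 412222 = -8505805783493/20633888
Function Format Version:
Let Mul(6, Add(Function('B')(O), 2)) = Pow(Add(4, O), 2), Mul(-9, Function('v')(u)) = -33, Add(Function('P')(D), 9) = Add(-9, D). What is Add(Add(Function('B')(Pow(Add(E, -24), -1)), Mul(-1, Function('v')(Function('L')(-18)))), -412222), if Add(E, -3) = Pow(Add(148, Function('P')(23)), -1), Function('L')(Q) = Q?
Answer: Rational(-8505805783493, 20633888) ≈ -4.1223e+5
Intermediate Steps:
Function('P')(D) = Add(-18, D) (Function('P')(D) = Add(-9, Add(-9, D)) = Add(-18, D))
Function('v')(u) = Rational(11, 3) (Function('v')(u) = Mul(Rational(-1, 9), -33) = Rational(11, 3))
E = Rational(460, 153) (E = Add(3, Pow(Add(148, Add(-18, 23)), -1)) = Add(3, Pow(Add(148, 5), -1)) = Add(3, Pow(153, -1)) = Add(3, Rational(1, 153)) = Rational(460, 153) ≈ 3.0065)
Function('B')(O) = Add(-2, Mul(Rational(1, 6), Pow(Add(4, O), 2)))
Add(Add(Function('B')(Pow(Add(E, -24), -1)), Mul(-1, Function('v')(Function('L')(-18)))), -412222) = Add(Add(Add(-2, Mul(Rational(1, 6), Pow(Add(4, Pow(Add(Rational(460, 153), -24), -1)), 2))), Mul(-1, Rational(11, 3))), -412222) = Add(Add(Add(-2, Mul(Rational(1, 6), Pow(Add(4, Pow(Rational(-3212, 153), -1)), 2))), Rational(-11, 3)), -412222) = Add(Add(Add(-2, Mul(Rational(1, 6), Pow(Add(4, Rational(-153, 3212)), 2))), Rational(-11, 3)), -412222) = Add(Add(Add(-2, Mul(Rational(1, 6), Pow(Rational(12695, 3212), 2))), Rational(-11, 3)), -412222) = Add(Add(Add(-2, Mul(Rational(1, 6), Rational(161163025, 10316944))), Rational(-11, 3)), -412222) = Add(Add(Add(-2, Rational(161163025, 61901664)), Rational(-11, 3)), -412222) = Add(Add(Rational(37359697, 61901664), Rational(-11, 3)), -412222) = Add(Rational(-63204357, 20633888), -412222) = Rational(-8505805783493, 20633888)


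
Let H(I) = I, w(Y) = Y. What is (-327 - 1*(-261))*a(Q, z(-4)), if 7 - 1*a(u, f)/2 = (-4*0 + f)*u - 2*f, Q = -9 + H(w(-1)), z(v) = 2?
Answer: -4092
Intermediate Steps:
Q = -10 (Q = -9 - 1 = -10)
a(u, f) = 14 + 4*f - 2*f*u (a(u, f) = 14 - 2*((-4*0 + f)*u - 2*f) = 14 - 2*((0 + f)*u - 2*f) = 14 - 2*(f*u - 2*f) = 14 - 2*(-2*f + f*u) = 14 + (4*f - 2*f*u) = 14 + 4*f - 2*f*u)
(-327 - 1*(-261))*a(Q, z(-4)) = (-327 - 1*(-261))*(14 + 4*2 - 2*2*(-10)) = (-327 + 261)*(14 + 8 + 40) = -66*62 = -4092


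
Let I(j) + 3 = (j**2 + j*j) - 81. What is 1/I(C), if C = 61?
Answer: 1/7358 ≈ 0.00013591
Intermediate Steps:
I(j) = -84 + 2*j**2 (I(j) = -3 + ((j**2 + j*j) - 81) = -3 + ((j**2 + j**2) - 81) = -3 + (2*j**2 - 81) = -3 + (-81 + 2*j**2) = -84 + 2*j**2)
1/I(C) = 1/(-84 + 2*61**2) = 1/(-84 + 2*3721) = 1/(-84 + 7442) = 1/7358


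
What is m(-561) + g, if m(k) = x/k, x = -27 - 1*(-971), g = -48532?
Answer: -27227396/561 ≈ -48534.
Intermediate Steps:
x = 944 (x = -27 + 971 = 944)
m(k) = 944/k
m(-561) + g = 944/(-561) - 48532 = 944*(-1/561) - 48532 = -944/561 - 48532 = -27227396/561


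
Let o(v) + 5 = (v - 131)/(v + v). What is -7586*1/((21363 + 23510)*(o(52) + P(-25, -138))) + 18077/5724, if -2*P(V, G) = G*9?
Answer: 51898146690229/16434742532220 ≈ 3.1578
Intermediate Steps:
P(V, G) = -9*G/2 (P(V, G) = -G*9/2 = -9*G/2)
o(v) = -5 + (-131 + v)/(2*v) (o(v) = -5 + (v - 131)/(v + v) = -5 + (-131 + v)/((2*v)) = -5 + (-131 + v)*(1/(2*v)) = -5 + (-131 + v)/(2*v))
-7586*1/((21363 + 23510)*(o(52) + P(-25, -138))) + 18077/5724 = -7586*1/((21363 + 23510)*((1/2)*(-131 - 9*52)/52 - 9/2*(-138))) + 18077/5724 = -7586*1/(44873*((1/2)*(1/52)*(-131 - 468) + 621)) + 18077*(1/5724) = -7586*1/(44873*((1/2)*(1/52)*(-599) + 621)) + 18077/5724 = -7586*1/(44873*(-599/104 + 621)) + 18077/5724 = -7586/(44873*(63985/104)) + 18077/5724 = -7586/2871198905/104 + 18077/5724 = -7586*104/2871198905 + 18077/5724 = -788944/2871198905 + 18077/5724 = 51898146690229/16434742532220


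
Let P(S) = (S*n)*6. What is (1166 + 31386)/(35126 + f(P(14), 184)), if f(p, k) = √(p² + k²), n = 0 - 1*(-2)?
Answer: 285855388/308443449 - 65104*√970/308443449 ≈ 0.92019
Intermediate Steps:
n = 2 (n = 0 + 2 = 2)
P(S) = 12*S (P(S) = (S*2)*6 = (2*S)*6 = 12*S)
f(p, k) = √(k² + p²)
(1166 + 31386)/(35126 + f(P(14), 184)) = (1166 + 31386)/(35126 + √(184² + (12*14)²)) = 32552/(35126 + √(33856 + 168²)) = 32552/(35126 + √(33856 + 28224)) = 32552/(35126 + √62080) = 32552/(35126 + 8*√970)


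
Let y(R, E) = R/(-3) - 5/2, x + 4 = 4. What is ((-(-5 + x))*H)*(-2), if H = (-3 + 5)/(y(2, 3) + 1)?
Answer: 120/13 ≈ 9.2308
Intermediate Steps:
x = 0 (x = -4 + 4 = 0)
y(R, E) = -5/2 - R/3 (y(R, E) = R*(-1/3) - 5*1/2 = -R/3 - 5/2 = -5/2 - R/3)
H = -12/13 (H = (-3 + 5)/((-5/2 - 1/3*2) + 1) = 2/((-5/2 - 2/3) + 1) = 2/(-19/6 + 1) = 2/(-13/6) = 2*(-6/13) = -12/13 ≈ -0.92308)
((-(-5 + x))*H)*(-2) = (-(-5 + 0)*(-12/13))*(-2) = (-1*(-5)*(-12/13))*(-2) = (5*(-12/13))*(-2) = -60/13*(-2) = 120/13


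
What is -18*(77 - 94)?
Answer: 306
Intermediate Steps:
-18*(77 - 94) = -18*(-17) = 306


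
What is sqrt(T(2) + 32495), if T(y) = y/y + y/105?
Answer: sqrt(358268610)/105 ≈ 180.27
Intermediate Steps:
T(y) = 1 + y/105 (T(y) = 1 + y*(1/105) = 1 + y/105)
sqrt(T(2) + 32495) = sqrt((1 + (1/105)*2) + 32495) = sqrt((1 + 2/105) + 32495) = sqrt(107/105 + 32495) = sqrt(3412082/105) = sqrt(358268610)/105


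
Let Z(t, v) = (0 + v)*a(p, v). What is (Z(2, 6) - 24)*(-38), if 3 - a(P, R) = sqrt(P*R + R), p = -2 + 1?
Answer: 228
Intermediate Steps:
p = -1
a(P, R) = 3 - sqrt(R + P*R) (a(P, R) = 3 - sqrt(P*R + R) = 3 - sqrt(R + P*R))
Z(t, v) = 3*v (Z(t, v) = (0 + v)*(3 - sqrt(v*(1 - 1))) = v*(3 - sqrt(v*0)) = v*(3 - sqrt(0)) = v*(3 - 1*0) = v*(3 + 0) = v*3 = 3*v)
(Z(2, 6) - 24)*(-38) = (3*6 - 24)*(-38) = (18 - 24)*(-38) = -6*(-38) = 228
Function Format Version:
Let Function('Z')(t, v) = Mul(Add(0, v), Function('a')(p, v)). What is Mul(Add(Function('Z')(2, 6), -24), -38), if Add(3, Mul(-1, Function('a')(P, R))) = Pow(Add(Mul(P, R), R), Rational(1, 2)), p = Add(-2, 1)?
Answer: 228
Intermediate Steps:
p = -1
Function('a')(P, R) = Add(3, Mul(-1, Pow(Add(R, Mul(P, R)), Rational(1, 2)))) (Function('a')(P, R) = Add(3, Mul(-1, Pow(Add(Mul(P, R), R), Rational(1, 2)))) = Add(3, Mul(-1, Pow(Add(R, Mul(P, R)), Rational(1, 2)))))
Function('Z')(t, v) = Mul(3, v) (Function('Z')(t, v) = Mul(Add(0, v), Add(3, Mul(-1, Pow(Mul(v, Add(1, -1)), Rational(1, 2))))) = Mul(v, Add(3, Mul(-1, Pow(Mul(v, 0), Rational(1, 2))))) = Mul(v, Add(3, Mul(-1, Pow(0, Rational(1, 2))))) = Mul(v, Add(3, Mul(-1, 0))) = Mul(v, Add(3, 0)) = Mul(v, 3) = Mul(3, v))
Mul(Add(Function('Z')(2, 6), -24), -38) = Mul(Add(Mul(3, 6), -24), -38) = Mul(Add(18, -24), -38) = Mul(-6, -38) = 228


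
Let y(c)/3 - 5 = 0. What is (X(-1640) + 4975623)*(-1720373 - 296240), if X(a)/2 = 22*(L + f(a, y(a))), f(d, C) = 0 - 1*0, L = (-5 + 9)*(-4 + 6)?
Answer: -10034615872675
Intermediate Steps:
L = 8 (L = 4*2 = 8)
y(c) = 15 (y(c) = 15 + 3*0 = 15 + 0 = 15)
f(d, C) = 0 (f(d, C) = 0 + 0 = 0)
X(a) = 352 (X(a) = 2*(22*(8 + 0)) = 2*(22*8) = 2*176 = 352)
(X(-1640) + 4975623)*(-1720373 - 296240) = (352 + 4975623)*(-1720373 - 296240) = 4975975*(-2016613) = -10034615872675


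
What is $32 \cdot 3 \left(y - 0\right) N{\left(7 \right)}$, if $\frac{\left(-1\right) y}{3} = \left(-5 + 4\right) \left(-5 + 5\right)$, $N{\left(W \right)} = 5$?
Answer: $0$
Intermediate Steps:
$y = 0$ ($y = - 3 \left(-5 + 4\right) \left(-5 + 5\right) = - 3 \left(\left(-1\right) 0\right) = \left(-3\right) 0 = 0$)
$32 \cdot 3 \left(y - 0\right) N{\left(7 \right)} = 32 \cdot 3 \left(0 - 0\right) 5 = 32 \cdot 3 \left(0 + 0\right) 5 = 32 \cdot 3 \cdot 0 \cdot 5 = 32 \cdot 0 \cdot 5 = 0 \cdot 5 = 0$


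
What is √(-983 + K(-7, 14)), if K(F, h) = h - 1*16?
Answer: I*√985 ≈ 31.385*I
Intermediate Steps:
K(F, h) = -16 + h (K(F, h) = h - 16 = -16 + h)
√(-983 + K(-7, 14)) = √(-983 + (-16 + 14)) = √(-983 - 2) = √(-985) = I*√985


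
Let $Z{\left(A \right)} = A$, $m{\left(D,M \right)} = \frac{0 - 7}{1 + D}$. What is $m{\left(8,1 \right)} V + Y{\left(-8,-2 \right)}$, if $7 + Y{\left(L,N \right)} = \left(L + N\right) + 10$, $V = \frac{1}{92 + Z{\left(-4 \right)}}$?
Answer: $- \frac{5551}{792} \approx -7.0088$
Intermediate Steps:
$m{\left(D,M \right)} = - \frac{7}{1 + D}$
$V = \frac{1}{88}$ ($V = \frac{1}{92 - 4} = \frac{1}{88} \approx 0.011364$)
$Y{\left(L,N \right)} = 3 + L + N$ ($Y{\left(L,N \right)} = -7 + \left(\left(L + N\right) + 10\right) = -7 + \left(10 + L + N\right) = 3 + L + N$)
$m{\left(8,1 \right)} V + Y{\left(-8,-2 \right)} = - \frac{7}{1 + 8} \cdot \frac{1}{88} - 7 = - \frac{7}{9} \cdot \frac{1}{88} - 7 = \left(-7\right) \frac{1}{9} \cdot \frac{1}{88} - 7 = \left(- \frac{7}{9}\right) \frac{1}{88} - 7 = - \frac{7}{792} - 7 = - \frac{5551}{792}$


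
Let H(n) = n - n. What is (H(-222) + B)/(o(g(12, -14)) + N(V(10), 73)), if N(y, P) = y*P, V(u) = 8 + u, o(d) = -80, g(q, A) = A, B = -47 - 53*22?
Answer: -1213/1234 ≈ -0.98298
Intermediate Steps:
H(n) = 0
B = -1213 (B = -47 - 1166 = -1213)
N(y, P) = P*y
(H(-222) + B)/(o(g(12, -14)) + N(V(10), 73)) = (0 - 1213)/(-80 + 73*(8 + 10)) = -1213/(-80 + 73*18) = -1213/(-80 + 1314) = -1213/1234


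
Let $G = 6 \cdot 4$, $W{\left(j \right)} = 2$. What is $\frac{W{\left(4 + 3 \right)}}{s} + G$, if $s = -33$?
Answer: $\frac{790}{33} \approx 23.939$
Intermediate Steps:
$G = 24$
$\frac{W{\left(4 + 3 \right)}}{s} + G = \frac{1}{-33} \cdot 2 + 24 = \left(- \frac{1}{33}\right) 2 + 24 = - \frac{2}{33} + 24 = \frac{790}{33}$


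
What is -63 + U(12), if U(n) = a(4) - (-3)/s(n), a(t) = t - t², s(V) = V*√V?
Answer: -75 + √3/24 ≈ -74.928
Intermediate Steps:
s(V) = V^(3/2)
U(n) = -12 + 3/n^(3/2) (U(n) = 4*(1 - 1*4) - (-3)/(n^(3/2)) = 4*(1 - 4) - (-3)/n^(3/2) = 4*(-3) + 3/n^(3/2) = -12 + 3/n^(3/2))
-63 + U(12) = -63 + (-12 + 3/12^(3/2)) = -63 + (-12 + 3*(√3/72)) = -63 + (-12 + √3/24) = -75 + √3/24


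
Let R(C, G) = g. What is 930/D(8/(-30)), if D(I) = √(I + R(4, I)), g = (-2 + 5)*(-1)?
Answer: -930*I*√15/7 ≈ -514.55*I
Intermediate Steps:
g = -3 (g = 3*(-1) = -3)
R(C, G) = -3
D(I) = √(-3 + I) (D(I) = √(I - 3) = √(-3 + I))
930/D(8/(-30)) = 930/(√(-3 + 8/(-30))) = 930/(√(-3 + 8*(-1/30))) = 930/(√(-3 - 4/15)) = 930/(√(-49/15)) = 930/((7*I*√15/15)) = 930*(-I*√15/7) = -930*I*√15/7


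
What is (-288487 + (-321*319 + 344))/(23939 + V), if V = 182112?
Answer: -390542/206051 ≈ -1.8954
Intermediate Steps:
(-288487 + (-321*319 + 344))/(23939 + V) = (-288487 + (-321*319 + 344))/(23939 + 182112) = (-288487 + (-102399 + 344))/206051 = (-288487 - 102055)*(1/206051) = -390542*1/206051 = -390542/206051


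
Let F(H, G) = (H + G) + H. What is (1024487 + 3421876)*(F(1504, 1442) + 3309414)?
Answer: 14734642276632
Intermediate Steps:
F(H, G) = G + 2*H (F(H, G) = (G + H) + H = G + 2*H)
(1024487 + 3421876)*(F(1504, 1442) + 3309414) = (1024487 + 3421876)*((1442 + 2*1504) + 3309414) = 4446363*((1442 + 3008) + 3309414) = 4446363*(4450 + 3309414) = 4446363*3313864 = 14734642276632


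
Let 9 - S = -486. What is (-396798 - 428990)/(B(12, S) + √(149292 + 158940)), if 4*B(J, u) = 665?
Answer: 2196596080/4489487 - 79275648*√8562/4489487 ≈ -1144.6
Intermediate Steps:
S = 495 (S = 9 - 1*(-486) = 9 + 486 = 495)
B(J, u) = 665/4 (B(J, u) = (¼)*665 = 665/4)
(-396798 - 428990)/(B(12, S) + √(149292 + 158940)) = (-396798 - 428990)/(665/4 + √(149292 + 158940)) = -825788/(665/4 + √308232) = -825788/(665/4 + 6*√8562)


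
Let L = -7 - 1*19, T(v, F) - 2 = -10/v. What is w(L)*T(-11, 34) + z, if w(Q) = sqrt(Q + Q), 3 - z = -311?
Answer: 314 + 64*I*sqrt(13)/11 ≈ 314.0 + 20.978*I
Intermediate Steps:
z = 314 (z = 3 - 1*(-311) = 3 + 311 = 314)
T(v, F) = 2 - 10/v
L = -26 (L = -7 - 19 = -26)
w(Q) = sqrt(2)*sqrt(Q) (w(Q) = sqrt(2*Q) = sqrt(2)*sqrt(Q))
w(L)*T(-11, 34) + z = (sqrt(2)*sqrt(-26))*(2 - 10/(-11)) + 314 = (sqrt(2)*(I*sqrt(26)))*(2 - 10*(-1/11)) + 314 = (2*I*sqrt(13))*(2 + 10/11) + 314 = (2*I*sqrt(13))*(32/11) + 314 = 64*I*sqrt(13)/11 + 314 = 314 + 64*I*sqrt(13)/11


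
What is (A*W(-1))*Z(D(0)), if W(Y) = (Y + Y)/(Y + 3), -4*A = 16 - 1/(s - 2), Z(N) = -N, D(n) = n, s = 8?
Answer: 0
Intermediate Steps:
A = -95/24 (A = -(16 - 1/(8 - 2))/4 = -(16 - 1/6)/4 = -1/4*95/6 = -95/24 ≈ -3.9583)
W(Y) = 2*Y/(3 + Y) (W(Y) = (2*Y)/(3 + Y) = 2*Y/(3 + Y))
(A*W(-1))*Z(D(0)) = (-95*(-1)/(12*(3 - 1)))*(-1*0) = -95*(-1)/(12*2)*0 = -95/24*(-1)*0 = (95/24)*0 = 0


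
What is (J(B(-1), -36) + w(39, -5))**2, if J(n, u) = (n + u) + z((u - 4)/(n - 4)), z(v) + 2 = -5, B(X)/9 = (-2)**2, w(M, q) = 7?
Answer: 0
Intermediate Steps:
B(X) = 36 (B(X) = 9*(-2)**2 = 9*4 = 36)
z(v) = -7 (z(v) = -2 - 5 = -7)
J(n, u) = -7 + n + u (J(n, u) = (n + u) - 7 = -7 + n + u)
(J(B(-1), -36) + w(39, -5))**2 = ((-7 + 36 - 36) + 7)**2 = (-7 + 7)**2 = 0**2 = 0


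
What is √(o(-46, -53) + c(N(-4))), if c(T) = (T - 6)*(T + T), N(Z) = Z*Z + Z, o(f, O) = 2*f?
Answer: 2*√13 ≈ 7.2111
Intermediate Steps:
N(Z) = Z + Z² (N(Z) = Z² + Z = Z + Z²)
c(T) = 2*T*(-6 + T) (c(T) = (-6 + T)*(2*T) = 2*T*(-6 + T))
√(o(-46, -53) + c(N(-4))) = √(2*(-46) + 2*(-4*(1 - 4))*(-6 - 4*(1 - 4))) = √(-92 + 2*(-4*(-3))*(-6 - 4*(-3))) = √(-92 + 2*12*(-6 + 12)) = √(-92 + 2*12*6) = √(-92 + 144) = √52 = 2*√13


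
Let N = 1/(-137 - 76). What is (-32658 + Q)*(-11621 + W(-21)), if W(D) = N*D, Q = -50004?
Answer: 68203093608/71 ≈ 9.6061e+8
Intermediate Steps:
N = -1/213 (N = 1/(-213) = -1/213 ≈ -0.0046948)
W(D) = -D/213
(-32658 + Q)*(-11621 + W(-21)) = (-32658 - 50004)*(-11621 - 1/213*(-21)) = -82662*(-11621 + 7/71) = -82662*(-825084/71) = 68203093608/71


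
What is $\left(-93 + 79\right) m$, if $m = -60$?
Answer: $840$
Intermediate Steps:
$\left(-93 + 79\right) m = \left(-93 + 79\right) \left(-60\right) = \left(-14\right) \left(-60\right) = 840$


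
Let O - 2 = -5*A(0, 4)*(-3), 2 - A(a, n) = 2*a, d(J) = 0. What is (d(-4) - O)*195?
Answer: -6240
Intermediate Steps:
A(a, n) = 2 - 2*a
O = 32 (O = 2 - 5*(2 - 2*0)*(-3) = 2 - 5*(2 + 0)*(-3) = 2 - 5*2*(-3) = 2 - 10*(-3) = 2 + 30 = 32)
(d(-4) - O)*195 = (0 - 1*32)*195 = (0 - 32)*195 = -32*195 = -6240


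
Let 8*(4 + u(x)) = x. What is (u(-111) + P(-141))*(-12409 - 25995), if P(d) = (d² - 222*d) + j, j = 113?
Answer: -3938570225/2 ≈ -1.9693e+9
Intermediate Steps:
u(x) = -4 + x/8
P(d) = 113 + d² - 222*d (P(d) = (d² - 222*d) + 113 = 113 + d² - 222*d)
(u(-111) + P(-141))*(-12409 - 25995) = ((-4 + (⅛)*(-111)) + (113 + (-141)² - 222*(-141)))*(-12409 - 25995) = ((-4 - 111/8) + (113 + 19881 + 31302))*(-38404) = (-143/8 + 51296)*(-38404) = (410225/8)*(-38404) = -3938570225/2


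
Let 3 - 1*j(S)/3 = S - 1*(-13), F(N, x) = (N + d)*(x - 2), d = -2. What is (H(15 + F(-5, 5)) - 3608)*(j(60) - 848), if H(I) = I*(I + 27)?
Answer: 3950572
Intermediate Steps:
F(N, x) = (-2 + N)*(-2 + x) (F(N, x) = (N - 2)*(x - 2) = (-2 + N)*(-2 + x))
j(S) = -30 - 3*S (j(S) = 9 - 3*(S - 1*(-13)) = 9 - 3*(S + 13) = 9 - 3*(13 + S) = 9 + (-39 - 3*S) = -30 - 3*S)
H(I) = I*(27 + I)
(H(15 + F(-5, 5)) - 3608)*(j(60) - 848) = ((15 + (4 - 2*(-5) - 2*5 - 5*5))*(27 + (15 + (4 - 2*(-5) - 2*5 - 5*5))) - 3608)*((-30 - 3*60) - 848) = ((15 + (4 + 10 - 10 - 25))*(27 + (15 + (4 + 10 - 10 - 25))) - 3608)*((-30 - 180) - 848) = ((15 - 21)*(27 + (15 - 21)) - 3608)*(-210 - 848) = (-6*(27 - 6) - 3608)*(-1058) = (-6*21 - 3608)*(-1058) = (-126 - 3608)*(-1058) = -3734*(-1058) = 3950572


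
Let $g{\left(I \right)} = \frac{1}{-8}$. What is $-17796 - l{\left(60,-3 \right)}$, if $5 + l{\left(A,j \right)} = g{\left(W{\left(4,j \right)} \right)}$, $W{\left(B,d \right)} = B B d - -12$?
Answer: $- \frac{142327}{8} \approx -17791.0$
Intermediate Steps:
$W{\left(B,d \right)} = 12 + d B^{2}$ ($W{\left(B,d \right)} = B^{2} d + 12 = d B^{2} + 12 = 12 + d B^{2}$)
$g{\left(I \right)} = - \frac{1}{8}$
$l{\left(A,j \right)} = - \frac{41}{8}$ ($l{\left(A,j \right)} = -5 - \frac{1}{8} = - \frac{41}{8}$)
$-17796 - l{\left(60,-3 \right)} = -17796 - - \frac{41}{8} = -17796 + \frac{41}{8} = - \frac{142327}{8}$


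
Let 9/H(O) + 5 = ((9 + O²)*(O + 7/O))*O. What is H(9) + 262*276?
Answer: 572349489/7915 ≈ 72312.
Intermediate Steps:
H(O) = 9/(-5 + O*(9 + O²)*(O + 7/O)) (H(O) = 9/(-5 + ((9 + O²)*(O + 7/O))*O) = 9/(-5 + O*(9 + O²)*(O + 7/O)))
H(9) + 262*276 = 9/(58 + 9⁴ + 16*9²) + 262*276 = 9/(58 + 6561 + 16*81) + 72312 = 9/(58 + 6561 + 1296) + 72312 = 9/7915 + 72312 = 572349489/7915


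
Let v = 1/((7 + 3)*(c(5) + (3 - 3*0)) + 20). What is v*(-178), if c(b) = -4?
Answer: -89/5 ≈ -17.800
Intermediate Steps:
v = ⅒ (v = 1/((7 + 3)*(-4 + (3 - 3*0)) + 20) = 1/(10*(-4 + (3 + 0)) + 20) = 1/(10*(-4 + 3) + 20) = 1/(10*(-1) + 20) = 1/(-10 + 20) = 1/10 = ⅒ ≈ 0.10000)
v*(-178) = (⅒)*(-178) = -89/5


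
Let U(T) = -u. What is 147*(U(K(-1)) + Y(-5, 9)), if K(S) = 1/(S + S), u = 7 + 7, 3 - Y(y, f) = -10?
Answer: -147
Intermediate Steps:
Y(y, f) = 13 (Y(y, f) = 3 - 1*(-10) = 3 + 10 = 13)
u = 14
K(S) = 1/(2*S)
U(T) = -14 (U(T) = -1*14 = -14)
147*(U(K(-1)) + Y(-5, 9)) = 147*(-14 + 13) = 147*(-1) = -147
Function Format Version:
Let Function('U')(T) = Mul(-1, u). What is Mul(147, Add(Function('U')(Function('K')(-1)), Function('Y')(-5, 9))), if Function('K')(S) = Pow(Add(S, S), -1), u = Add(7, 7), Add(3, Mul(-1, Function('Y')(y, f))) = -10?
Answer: -147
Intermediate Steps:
Function('Y')(y, f) = 13 (Function('Y')(y, f) = Add(3, Mul(-1, -10)) = Add(3, 10) = 13)
u = 14
Function('K')(S) = Mul(Rational(1, 2), Pow(S, -1)) (Function('K')(S) = Pow(Mul(2, S), -1) = Mul(Rational(1, 2), Pow(S, -1)))
Function('U')(T) = -14 (Function('U')(T) = Mul(-1, 14) = -14)
Mul(147, Add(Function('U')(Function('K')(-1)), Function('Y')(-5, 9))) = Mul(147, Add(-14, 13)) = Mul(147, -1) = -147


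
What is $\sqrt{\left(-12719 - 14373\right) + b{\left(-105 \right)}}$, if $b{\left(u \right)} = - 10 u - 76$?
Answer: $3 i \sqrt{2902} \approx 161.61 i$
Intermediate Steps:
$b{\left(u \right)} = -76 - 10 u$ ($b{\left(u \right)} = - 10 u - 76 = -76 - 10 u$)
$\sqrt{\left(-12719 - 14373\right) + b{\left(-105 \right)}} = \sqrt{\left(-12719 - 14373\right) - -974} = \sqrt{-27092 + \left(-76 + 1050\right)} = \sqrt{-27092 + 974} = \sqrt{-26118} = 3 i \sqrt{2902}$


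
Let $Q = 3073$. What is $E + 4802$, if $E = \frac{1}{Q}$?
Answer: $\frac{14756547}{3073} \approx 4802.0$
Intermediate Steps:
$E = \frac{1}{3073} \approx 0.00032541$
$E + 4802 = \frac{1}{3073} + 4802 = \frac{14756547}{3073}$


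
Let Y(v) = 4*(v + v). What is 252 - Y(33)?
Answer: -12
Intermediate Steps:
Y(v) = 8*v (Y(v) = 4*(2*v) = 8*v)
252 - Y(33) = 252 - 8*33 = 252 - 1*264 = 252 - 264 = -12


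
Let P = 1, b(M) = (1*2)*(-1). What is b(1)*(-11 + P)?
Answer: 20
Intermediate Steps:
b(M) = -2 (b(M) = 2*(-1) = -2)
b(1)*(-11 + P) = -2*(-11 + 1) = -2*(-10) = 20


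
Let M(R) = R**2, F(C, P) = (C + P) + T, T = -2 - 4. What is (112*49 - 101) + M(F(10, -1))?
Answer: 5396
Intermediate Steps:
T = -6
F(C, P) = -6 + C + P (F(C, P) = (C + P) - 6 = -6 + C + P)
(112*49 - 101) + M(F(10, -1)) = (112*49 - 101) + (-6 + 10 - 1)**2 = (5488 - 101) + 3**2 = 5387 + 9 = 5396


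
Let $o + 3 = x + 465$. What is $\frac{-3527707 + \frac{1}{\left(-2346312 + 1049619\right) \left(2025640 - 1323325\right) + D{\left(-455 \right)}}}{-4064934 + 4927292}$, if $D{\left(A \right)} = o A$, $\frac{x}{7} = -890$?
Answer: $- \frac{1606313724971361243}{392667954350759045} \approx -4.0908$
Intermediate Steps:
$x = -6230$ ($x = 7 \left(-890\right) = -6230$)
$o = -5768$ ($o = -3 + \left(-6230 + 465\right) = -3 - 5765 = -5768$)
$D{\left(A \right)} = - 5768 A$
$\frac{-3527707 + \frac{1}{\left(-2346312 + 1049619\right) \left(2025640 - 1323325\right) + D{\left(-455 \right)}}}{-4064934 + 4927292} = \frac{-3527707 + \frac{1}{\left(-2346312 + 1049619\right) \left(2025640 - 1323325\right) - -2624440}}{-4064934 + 4927292} = \frac{-3527707 + \frac{1}{\left(-1296693\right) 702315 + 2624440}}{862358} = \left(-3527707 + \frac{1}{-910686944295 + 2624440}\right) \frac{1}{862358} = \left(-3527707 + \frac{1}{-910684319855}\right) \frac{1}{862358} = \left(-3527707 - \frac{1}{910684319855}\right) \frac{1}{862358} = \left(- \frac{3212627449942722486}{910684319855}\right) \frac{1}{862358} = - \frac{1606313724971361243}{392667954350759045}$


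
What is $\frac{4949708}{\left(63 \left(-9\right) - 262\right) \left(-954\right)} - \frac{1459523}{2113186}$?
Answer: $\frac{4652683266385}{835623479538} \approx 5.5679$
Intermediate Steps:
$\frac{4949708}{\left(63 \left(-9\right) - 262\right) \left(-954\right)} - \frac{1459523}{2113186} = \frac{4949708}{\left(-567 - 262\right) \left(-954\right)} - \frac{1459523}{2113186} = \frac{4949708}{\left(-829\right) \left(-954\right)} - \frac{1459523}{2113186} = \frac{4949708}{790866} - \frac{1459523}{2113186} = 4949708 \cdot \frac{1}{790866} - \frac{1459523}{2113186} = \frac{2474854}{395433} - \frac{1459523}{2113186} = \frac{4652683266385}{835623479538}$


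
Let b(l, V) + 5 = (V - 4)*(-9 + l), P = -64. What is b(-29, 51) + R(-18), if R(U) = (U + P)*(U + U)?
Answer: 1161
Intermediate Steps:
R(U) = 2*U*(-64 + U) (R(U) = (U - 64)*(U + U) = (-64 + U)*(2*U) = 2*U*(-64 + U))
b(l, V) = -5 + (-9 + l)*(-4 + V) (b(l, V) = -5 + (V - 4)*(-9 + l) = -5 + (-4 + V)*(-9 + l) = -5 + (-9 + l)*(-4 + V))
b(-29, 51) + R(-18) = (31 - 9*51 - 4*(-29) + 51*(-29)) + 2*(-18)*(-64 - 18) = (31 - 459 + 116 - 1479) + 2*(-18)*(-82) = -1791 + 2952 = 1161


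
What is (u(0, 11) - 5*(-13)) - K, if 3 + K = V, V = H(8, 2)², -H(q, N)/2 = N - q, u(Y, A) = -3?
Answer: -79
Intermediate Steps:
H(q, N) = -2*N + 2*q (H(q, N) = -2*(N - q) = -2*N + 2*q)
V = 144 (V = (-2*2 + 2*8)² = (-4 + 16)² = 12² = 144)
K = 141 (K = -3 + 144 = 141)
(u(0, 11) - 5*(-13)) - K = (-3 - 5*(-13)) - 1*141 = (-3 + 65) - 141 = 62 - 141 = -79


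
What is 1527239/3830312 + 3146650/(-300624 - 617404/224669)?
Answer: -130235253763017283/12935252977259416 ≈ -10.068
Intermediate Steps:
1527239/3830312 + 3146650/(-300624 - 617404/224669) = 1527239/3830312 + 3146650/(-67541510860/224669) = 1527239/3830312 + 3146650*(-224669/67541510860) = 1527239/3830312 - 70695470885/6754151086 = -130235253763017283/12935252977259416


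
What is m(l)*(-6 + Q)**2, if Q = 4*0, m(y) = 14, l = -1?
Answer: 504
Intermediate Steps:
Q = 0
m(l)*(-6 + Q)**2 = 14*(-6 + 0)**2 = 14*(-6)**2 = 14*36 = 504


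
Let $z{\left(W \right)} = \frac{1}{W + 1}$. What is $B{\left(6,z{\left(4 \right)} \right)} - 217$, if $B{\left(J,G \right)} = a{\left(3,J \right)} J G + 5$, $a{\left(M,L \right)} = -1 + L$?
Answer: $-206$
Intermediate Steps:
$z{\left(W \right)} = \frac{1}{1 + W}$
$B{\left(J,G \right)} = 5 + G J \left(-1 + J\right)$ ($B{\left(J,G \right)} = \left(-1 + J\right) J G + 5 = J \left(-1 + J\right) G + 5 = G J \left(-1 + J\right) + 5 = 5 + G J \left(-1 + J\right)$)
$B{\left(6,z{\left(4 \right)} \right)} - 217 = \left(5 + \frac{1}{1 + 4} \cdot 6 \left(-1 + 6\right)\right) - 217 = \left(5 + \frac{1}{5} \cdot 6 \cdot 5\right) - 217 = \left(5 + 6\right) - 217 = 11 - 217 = -206$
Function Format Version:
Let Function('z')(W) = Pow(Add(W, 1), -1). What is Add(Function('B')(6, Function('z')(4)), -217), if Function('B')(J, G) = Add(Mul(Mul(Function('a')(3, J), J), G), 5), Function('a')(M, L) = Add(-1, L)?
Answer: -206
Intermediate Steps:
Function('z')(W) = Pow(Add(1, W), -1)
Function('B')(J, G) = Add(5, Mul(G, J, Add(-1, J))) (Function('B')(J, G) = Add(Mul(Mul(Add(-1, J), J), G), 5) = Add(Mul(Mul(J, Add(-1, J)), G), 5) = Add(Mul(G, J, Add(-1, J)), 5) = Add(5, Mul(G, J, Add(-1, J))))
Add(Function('B')(6, Function('z')(4)), -217) = Add(Add(5, Mul(Pow(Add(1, 4), -1), 6, Add(-1, 6))), -217) = Add(Add(5, Mul(Pow(5, -1), 6, 5)), -217) = Add(Add(5, Mul(Rational(1, 5), 6, 5)), -217) = Add(Add(5, 6), -217) = Add(11, -217) = -206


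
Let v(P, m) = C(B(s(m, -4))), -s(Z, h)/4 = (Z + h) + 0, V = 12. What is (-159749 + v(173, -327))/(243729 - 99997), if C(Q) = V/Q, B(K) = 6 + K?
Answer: -106233079/95581780 ≈ -1.1114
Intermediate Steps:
s(Z, h) = -4*Z - 4*h (s(Z, h) = -4*((Z + h) + 0) = -4*(Z + h) = -4*Z - 4*h)
C(Q) = 12/Q
v(P, m) = 12/(22 - 4*m) (v(P, m) = 12/(6 + (-4*m - 4*(-4))) = 12/(6 + (-4*m + 16)) = 12/(6 + (16 - 4*m)) = 12/(22 - 4*m))
(-159749 + v(173, -327))/(243729 - 99997) = (-159749 - 6/(-11 + 2*(-327)))/(243729 - 99997) = (-159749 - 6/(-11 - 654))/143732 = (-159749 - 6/(-665))*(1/143732) = (-159749 - 6*(-1/665))*(1/143732) = (-159749 + 6/665)*(1/143732) = -106233079/665*1/143732 = -106233079/95581780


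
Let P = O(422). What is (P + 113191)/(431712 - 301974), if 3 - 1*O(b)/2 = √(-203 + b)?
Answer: 16171/18534 - √219/64869 ≈ 0.87228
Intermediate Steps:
O(b) = 6 - 2*√(-203 + b)
P = 6 - 2*√219 (P = 6 - 2*√(-203 + 422) = 6 - 2*√219 ≈ -23.597)
(P + 113191)/(431712 - 301974) = ((6 - 2*√219) + 113191)/(431712 - 301974) = (113197 - 2*√219)/129738 = (113197 - 2*√219)*(1/129738) = 16171/18534 - √219/64869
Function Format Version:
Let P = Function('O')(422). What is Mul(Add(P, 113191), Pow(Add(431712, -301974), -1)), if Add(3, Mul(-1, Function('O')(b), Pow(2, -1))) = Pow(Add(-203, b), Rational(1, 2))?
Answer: Add(Rational(16171, 18534), Mul(Rational(-1, 64869), Pow(219, Rational(1, 2)))) ≈ 0.87228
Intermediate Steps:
Function('O')(b) = Add(6, Mul(-2, Pow(Add(-203, b), Rational(1, 2))))
P = Add(6, Mul(-2, Pow(219, Rational(1, 2)))) (P = Add(6, Mul(-2, Pow(Add(-203, 422), Rational(1, 2)))) = Add(6, Mul(-2, Pow(219, Rational(1, 2)))) ≈ -23.597)
Mul(Add(P, 113191), Pow(Add(431712, -301974), -1)) = Mul(Add(Add(6, Mul(-2, Pow(219, Rational(1, 2)))), 113191), Pow(Add(431712, -301974), -1)) = Mul(Add(113197, Mul(-2, Pow(219, Rational(1, 2)))), Pow(129738, -1)) = Mul(Add(113197, Mul(-2, Pow(219, Rational(1, 2)))), Rational(1, 129738)) = Add(Rational(16171, 18534), Mul(Rational(-1, 64869), Pow(219, Rational(1, 2))))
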